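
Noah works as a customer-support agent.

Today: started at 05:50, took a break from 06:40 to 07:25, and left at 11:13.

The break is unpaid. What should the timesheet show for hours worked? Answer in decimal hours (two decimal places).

4.63 hours

Today: 05:50–11:13 = 5 h 23 min; less 45 min break → 4 h 38 min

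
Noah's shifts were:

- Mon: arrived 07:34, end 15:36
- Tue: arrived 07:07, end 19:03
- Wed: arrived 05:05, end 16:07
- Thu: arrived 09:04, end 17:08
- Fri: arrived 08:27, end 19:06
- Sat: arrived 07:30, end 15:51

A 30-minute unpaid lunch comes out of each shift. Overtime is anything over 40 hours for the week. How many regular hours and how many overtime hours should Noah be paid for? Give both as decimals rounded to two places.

Regular 40.00 hours, overtime 15.07 hours

Mon: 07:34–15:36 = 8 h 2 min; less 30 min break → 7 h 32 min
Tue: 07:07–19:03 = 11 h 56 min; less 30 min break → 11 h 26 min
Wed: 05:05–16:07 = 11 h 2 min; less 30 min break → 10 h 32 min
Thu: 09:04–17:08 = 8 h 4 min; less 30 min break → 7 h 34 min
Fri: 08:27–19:06 = 10 h 39 min; less 30 min break → 10 h 9 min
Sat: 07:30–15:51 = 8 h 21 min; less 30 min break → 7 h 51 min
Total worked: 55 h 4 min = 55.07 h.
Threshold 40 h → overtime 15 h 4 min, regular 40 h 0 min.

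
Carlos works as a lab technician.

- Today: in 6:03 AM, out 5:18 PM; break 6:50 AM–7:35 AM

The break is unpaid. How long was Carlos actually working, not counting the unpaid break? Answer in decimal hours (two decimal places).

10.50 hours

Today: 6:03 AM–5:18 PM = 11 h 15 min; less 45 min break → 10 h 30 min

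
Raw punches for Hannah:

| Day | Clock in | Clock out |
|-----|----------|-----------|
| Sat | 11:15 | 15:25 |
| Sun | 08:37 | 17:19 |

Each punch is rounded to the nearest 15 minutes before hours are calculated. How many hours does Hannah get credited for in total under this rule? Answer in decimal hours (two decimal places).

Sat: in 11:15→11:15, out 15:25→15:30; 4 h 15 min
Sun: in 08:37→08:30, out 17:19→17:15; 8 h 45 min
Total credited: 13 h 0 min.

13.00 hours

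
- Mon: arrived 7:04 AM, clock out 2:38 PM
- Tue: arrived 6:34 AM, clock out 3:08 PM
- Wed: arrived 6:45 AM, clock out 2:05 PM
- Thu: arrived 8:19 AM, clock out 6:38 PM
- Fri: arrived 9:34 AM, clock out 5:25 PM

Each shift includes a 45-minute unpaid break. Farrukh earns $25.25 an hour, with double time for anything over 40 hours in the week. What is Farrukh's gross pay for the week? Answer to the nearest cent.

$956.55

Mon: 7:04 AM–2:38 PM = 7 h 34 min; less 45 min break → 6 h 49 min
Tue: 6:34 AM–3:08 PM = 8 h 34 min; less 45 min break → 7 h 49 min
Wed: 6:45 AM–2:05 PM = 7 h 20 min; less 45 min break → 6 h 35 min
Thu: 8:19 AM–6:38 PM = 10 h 19 min; less 45 min break → 9 h 34 min
Fri: 9:34 AM–5:25 PM = 7 h 51 min; less 45 min break → 7 h 6 min
Total worked: 37 h 53 min = 2273 min.
Regular 37 h 53 min = 2273 min at $25.25/h; overtime 0 h 0 min = 0 min at $50.50/h.
Pay = (2273 × $25.25 + 0 × $50.50) ÷ 60 = $956.55.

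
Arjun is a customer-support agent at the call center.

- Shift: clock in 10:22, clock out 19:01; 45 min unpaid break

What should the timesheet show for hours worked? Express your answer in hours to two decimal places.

7.90 hours

Shift: 10:22–19:01 = 8 h 39 min; less 45 min break → 7 h 54 min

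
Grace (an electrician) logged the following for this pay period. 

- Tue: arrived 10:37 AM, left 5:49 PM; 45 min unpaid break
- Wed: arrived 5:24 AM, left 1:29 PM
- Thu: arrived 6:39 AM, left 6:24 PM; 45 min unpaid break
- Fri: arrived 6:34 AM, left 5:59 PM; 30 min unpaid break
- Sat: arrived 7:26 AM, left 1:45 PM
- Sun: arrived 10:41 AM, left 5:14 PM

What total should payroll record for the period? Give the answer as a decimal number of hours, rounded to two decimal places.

Tue: 10:37 AM–5:49 PM = 7 h 12 min; less 45 min break → 6 h 27 min
Wed: 5:24 AM–1:29 PM = 8 h 5 min
Thu: 6:39 AM–6:24 PM = 11 h 45 min; less 45 min break → 11 h 0 min
Fri: 6:34 AM–5:59 PM = 11 h 25 min; less 30 min break → 10 h 55 min
Sat: 7:26 AM–1:45 PM = 6 h 19 min
Sun: 10:41 AM–5:14 PM = 6 h 33 min
Total: 6 h 27 min + 8 h 5 min + 11 h 0 min + 10 h 55 min + 6 h 19 min + 6 h 33 min = 49 h 19 min.

49.32 hours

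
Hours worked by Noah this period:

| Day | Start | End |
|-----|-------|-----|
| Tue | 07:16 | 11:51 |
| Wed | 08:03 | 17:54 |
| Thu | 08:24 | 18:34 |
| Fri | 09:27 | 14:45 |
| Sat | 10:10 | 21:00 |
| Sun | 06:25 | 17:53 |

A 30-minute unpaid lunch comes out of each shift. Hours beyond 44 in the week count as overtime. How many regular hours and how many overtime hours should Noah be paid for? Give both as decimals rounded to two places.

Regular 44.00 hours, overtime 5.20 hours

Tue: 07:16–11:51 = 4 h 35 min; less 30 min break → 4 h 5 min
Wed: 08:03–17:54 = 9 h 51 min; less 30 min break → 9 h 21 min
Thu: 08:24–18:34 = 10 h 10 min; less 30 min break → 9 h 40 min
Fri: 09:27–14:45 = 5 h 18 min; less 30 min break → 4 h 48 min
Sat: 10:10–21:00 = 10 h 50 min; less 30 min break → 10 h 20 min
Sun: 06:25–17:53 = 11 h 28 min; less 30 min break → 10 h 58 min
Total worked: 49 h 12 min = 49.20 h.
Threshold 44 h → overtime 5 h 12 min, regular 44 h 0 min.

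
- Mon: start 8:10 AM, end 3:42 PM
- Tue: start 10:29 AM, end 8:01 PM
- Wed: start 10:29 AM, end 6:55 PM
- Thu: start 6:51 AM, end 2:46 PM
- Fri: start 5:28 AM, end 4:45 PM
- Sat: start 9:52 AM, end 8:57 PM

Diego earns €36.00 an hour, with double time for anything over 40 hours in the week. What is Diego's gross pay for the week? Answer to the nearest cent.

Mon: 8:10 AM–3:42 PM = 7 h 32 min
Tue: 10:29 AM–8:01 PM = 9 h 32 min
Wed: 10:29 AM–6:55 PM = 8 h 26 min
Thu: 6:51 AM–2:46 PM = 7 h 55 min
Fri: 5:28 AM–4:45 PM = 11 h 17 min
Sat: 9:52 AM–8:57 PM = 11 h 5 min
Total worked: 55 h 47 min = 3347 min.
Regular 40 h 0 min = 2400 min at €36.00/h; overtime 15 h 47 min = 947 min at €72.00/h.
Pay = (2400 × €36.00 + 947 × €72.00) ÷ 60 = €2576.40.

€2576.40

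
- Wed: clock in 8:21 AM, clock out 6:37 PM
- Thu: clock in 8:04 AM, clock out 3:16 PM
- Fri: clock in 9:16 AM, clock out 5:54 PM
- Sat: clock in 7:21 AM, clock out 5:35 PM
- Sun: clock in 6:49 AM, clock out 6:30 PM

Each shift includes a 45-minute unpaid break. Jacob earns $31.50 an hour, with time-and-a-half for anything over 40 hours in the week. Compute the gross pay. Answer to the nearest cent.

Wed: 8:21 AM–6:37 PM = 10 h 16 min; less 45 min break → 9 h 31 min
Thu: 8:04 AM–3:16 PM = 7 h 12 min; less 45 min break → 6 h 27 min
Fri: 9:16 AM–5:54 PM = 8 h 38 min; less 45 min break → 7 h 53 min
Sat: 7:21 AM–5:35 PM = 10 h 14 min; less 45 min break → 9 h 29 min
Sun: 6:49 AM–6:30 PM = 11 h 41 min; less 45 min break → 10 h 56 min
Total worked: 44 h 16 min = 2656 min.
Regular 40 h 0 min = 2400 min at $31.50/h; overtime 4 h 16 min = 256 min at $47.25/h.
Pay = (2400 × $31.50 + 256 × $47.25) ÷ 60 = $1461.60.

$1461.60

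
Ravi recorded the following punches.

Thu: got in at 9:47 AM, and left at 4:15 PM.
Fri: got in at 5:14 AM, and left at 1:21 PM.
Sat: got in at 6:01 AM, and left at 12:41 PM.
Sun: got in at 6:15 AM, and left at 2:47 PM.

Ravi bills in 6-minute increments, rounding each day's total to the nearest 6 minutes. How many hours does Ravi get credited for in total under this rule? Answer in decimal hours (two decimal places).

Thu: 9:47 AM–4:15 PM = 6 h 28 min → rounds to 6 h 30 min
Fri: 5:14 AM–1:21 PM = 8 h 7 min → rounds to 8 h 6 min
Sat: 6:01 AM–12:41 PM = 6 h 40 min → rounds to 6 h 42 min
Sun: 6:15 AM–2:47 PM = 8 h 32 min → rounds to 8 h 30 min
Total credited: 29 h 48 min.

29.80 hours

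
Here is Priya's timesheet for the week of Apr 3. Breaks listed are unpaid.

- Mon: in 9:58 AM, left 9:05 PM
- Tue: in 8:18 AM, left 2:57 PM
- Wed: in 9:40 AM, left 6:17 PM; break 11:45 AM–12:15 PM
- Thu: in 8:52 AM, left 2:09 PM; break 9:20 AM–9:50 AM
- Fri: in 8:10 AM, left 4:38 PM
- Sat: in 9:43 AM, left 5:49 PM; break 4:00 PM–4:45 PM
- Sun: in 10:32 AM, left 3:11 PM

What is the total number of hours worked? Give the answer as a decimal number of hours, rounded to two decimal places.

Mon: 9:58 AM–9:05 PM = 11 h 7 min
Tue: 8:18 AM–2:57 PM = 6 h 39 min
Wed: 9:40 AM–6:17 PM = 8 h 37 min; less 30 min break → 8 h 7 min
Thu: 8:52 AM–2:09 PM = 5 h 17 min; less 30 min break → 4 h 47 min
Fri: 8:10 AM–4:38 PM = 8 h 28 min
Sat: 9:43 AM–5:49 PM = 8 h 6 min; less 45 min break → 7 h 21 min
Sun: 10:32 AM–3:11 PM = 4 h 39 min
Total: 11 h 7 min + 6 h 39 min + 8 h 7 min + 4 h 47 min + 8 h 28 min + 7 h 21 min + 4 h 39 min = 51 h 8 min.

51.13 hours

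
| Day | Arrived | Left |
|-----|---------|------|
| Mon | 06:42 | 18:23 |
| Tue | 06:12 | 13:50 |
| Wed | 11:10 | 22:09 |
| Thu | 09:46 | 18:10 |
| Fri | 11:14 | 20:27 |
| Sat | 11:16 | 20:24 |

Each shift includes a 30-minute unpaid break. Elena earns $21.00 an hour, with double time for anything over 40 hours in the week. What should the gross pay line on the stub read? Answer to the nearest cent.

Mon: 06:42–18:23 = 11 h 41 min; less 30 min break → 11 h 11 min
Tue: 06:12–13:50 = 7 h 38 min; less 30 min break → 7 h 8 min
Wed: 11:10–22:09 = 10 h 59 min; less 30 min break → 10 h 29 min
Thu: 09:46–18:10 = 8 h 24 min; less 30 min break → 7 h 54 min
Fri: 11:14–20:27 = 9 h 13 min; less 30 min break → 8 h 43 min
Sat: 11:16–20:24 = 9 h 8 min; less 30 min break → 8 h 38 min
Total worked: 54 h 3 min = 3243 min.
Regular 40 h 0 min = 2400 min at $21.00/h; overtime 14 h 3 min = 843 min at $42.00/h.
Pay = (2400 × $21.00 + 843 × $42.00) ÷ 60 = $1430.10.

$1430.10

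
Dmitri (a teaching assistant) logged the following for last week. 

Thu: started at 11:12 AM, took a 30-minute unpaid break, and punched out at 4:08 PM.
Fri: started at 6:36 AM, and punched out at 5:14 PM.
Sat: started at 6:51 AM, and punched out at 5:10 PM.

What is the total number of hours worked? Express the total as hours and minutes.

25 h 23 min

Thu: 11:12 AM–4:08 PM = 4 h 56 min; less 30 min break → 4 h 26 min
Fri: 6:36 AM–5:14 PM = 10 h 38 min
Sat: 6:51 AM–5:10 PM = 10 h 19 min
Total: 4 h 26 min + 10 h 38 min + 10 h 19 min = 25 h 23 min.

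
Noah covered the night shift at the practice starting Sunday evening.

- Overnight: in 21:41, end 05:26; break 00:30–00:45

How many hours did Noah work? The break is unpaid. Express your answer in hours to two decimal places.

Overnight: 21:41 → midnight = 2 h 19 min; midnight → 05:26 = 5 h 26 min; span 7 h 45 min; less 15 min break → 7 h 30 min

7.50 hours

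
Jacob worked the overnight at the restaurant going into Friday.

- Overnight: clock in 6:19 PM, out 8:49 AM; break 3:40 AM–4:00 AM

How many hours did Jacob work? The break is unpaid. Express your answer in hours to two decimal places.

Overnight: 6:19 PM → midnight = 5 h 41 min; midnight → 8:49 AM = 8 h 49 min; span 14 h 30 min; less 20 min break → 14 h 10 min

14.17 hours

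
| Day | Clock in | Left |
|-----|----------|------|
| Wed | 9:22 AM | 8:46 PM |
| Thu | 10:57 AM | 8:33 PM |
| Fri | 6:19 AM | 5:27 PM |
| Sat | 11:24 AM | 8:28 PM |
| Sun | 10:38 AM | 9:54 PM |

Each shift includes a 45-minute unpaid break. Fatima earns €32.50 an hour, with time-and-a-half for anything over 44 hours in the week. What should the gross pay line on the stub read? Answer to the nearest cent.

€1659.94

Wed: 9:22 AM–8:46 PM = 11 h 24 min; less 45 min break → 10 h 39 min
Thu: 10:57 AM–8:33 PM = 9 h 36 min; less 45 min break → 8 h 51 min
Fri: 6:19 AM–5:27 PM = 11 h 8 min; less 45 min break → 10 h 23 min
Sat: 11:24 AM–8:28 PM = 9 h 4 min; less 45 min break → 8 h 19 min
Sun: 10:38 AM–9:54 PM = 11 h 16 min; less 45 min break → 10 h 31 min
Total worked: 48 h 43 min = 2923 min.
Regular 44 h 0 min = 2640 min at €32.50/h; overtime 4 h 43 min = 283 min at €48.75/h.
Pay = (2640 × €32.50 + 283 × €48.75) ÷ 60 = €1659.94.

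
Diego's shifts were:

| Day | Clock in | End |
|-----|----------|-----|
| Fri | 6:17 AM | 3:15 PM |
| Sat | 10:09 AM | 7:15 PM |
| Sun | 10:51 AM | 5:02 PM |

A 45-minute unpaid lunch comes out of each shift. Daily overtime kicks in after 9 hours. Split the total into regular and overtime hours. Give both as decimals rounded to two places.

Fri: 6:17 AM–3:15 PM = 8 h 58 min; less 45 min break → 8 h 13 min
Sat: 10:09 AM–7:15 PM = 9 h 6 min; less 45 min break → 8 h 21 min
Sun: 10:51 AM–5:02 PM = 6 h 11 min; less 45 min break → 5 h 26 min
Fri reg 8 h 13 min / OT 0 h 0 min; Sat reg 8 h 21 min / OT 0 h 0 min; Sun reg 5 h 26 min / OT 0 h 0 min.
Totals: regular 22 h 0 min, overtime 0 h 0 min.

Regular 22.00 hours, overtime 0.00 hours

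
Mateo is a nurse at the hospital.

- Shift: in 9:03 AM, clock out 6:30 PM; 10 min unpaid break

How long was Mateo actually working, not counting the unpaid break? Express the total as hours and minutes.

9 h 17 min

Shift: 9:03 AM–6:30 PM = 9 h 27 min; less 10 min break → 9 h 17 min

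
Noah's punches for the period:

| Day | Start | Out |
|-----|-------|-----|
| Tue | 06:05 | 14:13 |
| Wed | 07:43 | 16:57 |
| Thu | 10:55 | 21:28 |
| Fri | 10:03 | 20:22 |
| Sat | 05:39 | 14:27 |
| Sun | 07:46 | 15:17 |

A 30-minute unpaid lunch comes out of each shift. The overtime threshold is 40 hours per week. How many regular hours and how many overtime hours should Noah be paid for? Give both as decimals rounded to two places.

Tue: 06:05–14:13 = 8 h 8 min; less 30 min break → 7 h 38 min
Wed: 07:43–16:57 = 9 h 14 min; less 30 min break → 8 h 44 min
Thu: 10:55–21:28 = 10 h 33 min; less 30 min break → 10 h 3 min
Fri: 10:03–20:22 = 10 h 19 min; less 30 min break → 9 h 49 min
Sat: 05:39–14:27 = 8 h 48 min; less 30 min break → 8 h 18 min
Sun: 07:46–15:17 = 7 h 31 min; less 30 min break → 7 h 1 min
Total worked: 51 h 33 min = 51.55 h.
Threshold 40 h → overtime 11 h 33 min, regular 40 h 0 min.

Regular 40.00 hours, overtime 11.55 hours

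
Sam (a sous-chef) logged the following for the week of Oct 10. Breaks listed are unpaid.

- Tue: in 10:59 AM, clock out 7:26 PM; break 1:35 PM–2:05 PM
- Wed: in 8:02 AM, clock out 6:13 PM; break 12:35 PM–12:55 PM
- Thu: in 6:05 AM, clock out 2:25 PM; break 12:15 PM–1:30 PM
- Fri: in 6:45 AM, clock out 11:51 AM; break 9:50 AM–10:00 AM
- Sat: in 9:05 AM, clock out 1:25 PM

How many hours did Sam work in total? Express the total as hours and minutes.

Tue: 10:59 AM–7:26 PM = 8 h 27 min; less 30 min break → 7 h 57 min
Wed: 8:02 AM–6:13 PM = 10 h 11 min; less 20 min break → 9 h 51 min
Thu: 6:05 AM–2:25 PM = 8 h 20 min; less 75 min break → 7 h 5 min
Fri: 6:45 AM–11:51 AM = 5 h 6 min; less 10 min break → 4 h 56 min
Sat: 9:05 AM–1:25 PM = 4 h 20 min
Total: 7 h 57 min + 9 h 51 min + 7 h 5 min + 4 h 56 min + 4 h 20 min = 34 h 9 min.

34 h 9 min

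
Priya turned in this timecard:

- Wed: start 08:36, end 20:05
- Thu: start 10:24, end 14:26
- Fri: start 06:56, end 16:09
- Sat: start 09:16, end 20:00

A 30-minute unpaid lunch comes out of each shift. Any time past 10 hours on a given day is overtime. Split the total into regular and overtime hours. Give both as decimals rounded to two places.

Regular 32.25 hours, overtime 1.22 hours

Wed: 08:36–20:05 = 11 h 29 min; less 30 min break → 10 h 59 min
Thu: 10:24–14:26 = 4 h 2 min; less 30 min break → 3 h 32 min
Fri: 06:56–16:09 = 9 h 13 min; less 30 min break → 8 h 43 min
Sat: 09:16–20:00 = 10 h 44 min; less 30 min break → 10 h 14 min
Wed reg 10 h 0 min / OT 0 h 59 min; Thu reg 3 h 32 min / OT 0 h 0 min; Fri reg 8 h 43 min / OT 0 h 0 min; Sat reg 10 h 0 min / OT 0 h 14 min.
Totals: regular 32 h 15 min, overtime 1 h 13 min.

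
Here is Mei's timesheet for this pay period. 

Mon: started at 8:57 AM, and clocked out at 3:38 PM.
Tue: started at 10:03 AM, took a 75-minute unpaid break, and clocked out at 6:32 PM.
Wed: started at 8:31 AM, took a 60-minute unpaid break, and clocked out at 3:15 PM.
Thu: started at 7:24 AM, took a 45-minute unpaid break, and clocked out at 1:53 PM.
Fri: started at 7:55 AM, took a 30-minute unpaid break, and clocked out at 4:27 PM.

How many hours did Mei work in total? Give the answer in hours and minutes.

33 h 25 min

Mon: 8:57 AM–3:38 PM = 6 h 41 min
Tue: 10:03 AM–6:32 PM = 8 h 29 min; less 75 min break → 7 h 14 min
Wed: 8:31 AM–3:15 PM = 6 h 44 min; less 60 min break → 5 h 44 min
Thu: 7:24 AM–1:53 PM = 6 h 29 min; less 45 min break → 5 h 44 min
Fri: 7:55 AM–4:27 PM = 8 h 32 min; less 30 min break → 8 h 2 min
Total: 6 h 41 min + 7 h 14 min + 5 h 44 min + 5 h 44 min + 8 h 2 min = 33 h 25 min.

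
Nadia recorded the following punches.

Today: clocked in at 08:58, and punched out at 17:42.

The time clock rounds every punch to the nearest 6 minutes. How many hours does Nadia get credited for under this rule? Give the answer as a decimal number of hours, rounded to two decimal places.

Today: in 08:58→09:00, out 17:42→17:42; 8 h 42 min

8.70 hours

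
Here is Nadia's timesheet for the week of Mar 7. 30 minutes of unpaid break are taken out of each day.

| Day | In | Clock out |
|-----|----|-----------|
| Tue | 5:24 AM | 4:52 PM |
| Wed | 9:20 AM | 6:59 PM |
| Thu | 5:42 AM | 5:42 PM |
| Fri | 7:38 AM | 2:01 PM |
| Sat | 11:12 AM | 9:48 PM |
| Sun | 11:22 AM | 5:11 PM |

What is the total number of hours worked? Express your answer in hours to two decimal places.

Tue: 5:24 AM–4:52 PM = 11 h 28 min; less 30 min break → 10 h 58 min
Wed: 9:20 AM–6:59 PM = 9 h 39 min; less 30 min break → 9 h 9 min
Thu: 5:42 AM–5:42 PM = 12 h 0 min; less 30 min break → 11 h 30 min
Fri: 7:38 AM–2:01 PM = 6 h 23 min; less 30 min break → 5 h 53 min
Sat: 11:12 AM–9:48 PM = 10 h 36 min; less 30 min break → 10 h 6 min
Sun: 11:22 AM–5:11 PM = 5 h 49 min; less 30 min break → 5 h 19 min
Total: 10 h 58 min + 9 h 9 min + 11 h 30 min + 5 h 53 min + 10 h 6 min + 5 h 19 min = 52 h 55 min.

52.92 hours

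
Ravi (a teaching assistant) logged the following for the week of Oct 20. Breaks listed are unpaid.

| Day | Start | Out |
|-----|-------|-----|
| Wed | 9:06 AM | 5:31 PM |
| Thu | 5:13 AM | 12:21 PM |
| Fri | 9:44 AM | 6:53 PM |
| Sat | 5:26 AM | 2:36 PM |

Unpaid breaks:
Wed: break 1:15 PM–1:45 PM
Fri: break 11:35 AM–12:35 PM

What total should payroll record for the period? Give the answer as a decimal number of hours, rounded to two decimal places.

32.37 hours

Wed: 9:06 AM–5:31 PM = 8 h 25 min; less 30 min break → 7 h 55 min
Thu: 5:13 AM–12:21 PM = 7 h 8 min
Fri: 9:44 AM–6:53 PM = 9 h 9 min; less 60 min break → 8 h 9 min
Sat: 5:26 AM–2:36 PM = 9 h 10 min
Total: 7 h 55 min + 7 h 8 min + 8 h 9 min + 9 h 10 min = 32 h 22 min.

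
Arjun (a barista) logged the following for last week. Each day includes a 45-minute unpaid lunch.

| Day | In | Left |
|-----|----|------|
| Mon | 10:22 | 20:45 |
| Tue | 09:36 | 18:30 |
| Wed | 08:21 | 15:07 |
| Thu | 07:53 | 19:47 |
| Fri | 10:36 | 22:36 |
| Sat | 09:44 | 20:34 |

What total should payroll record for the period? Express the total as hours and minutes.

Mon: 10:22–20:45 = 10 h 23 min; less 45 min break → 9 h 38 min
Tue: 09:36–18:30 = 8 h 54 min; less 45 min break → 8 h 9 min
Wed: 08:21–15:07 = 6 h 46 min; less 45 min break → 6 h 1 min
Thu: 07:53–19:47 = 11 h 54 min; less 45 min break → 11 h 9 min
Fri: 10:36–22:36 = 12 h 0 min; less 45 min break → 11 h 15 min
Sat: 09:44–20:34 = 10 h 50 min; less 45 min break → 10 h 5 min
Total: 9 h 38 min + 8 h 9 min + 6 h 1 min + 11 h 9 min + 11 h 15 min + 10 h 5 min = 56 h 17 min.

56 h 17 min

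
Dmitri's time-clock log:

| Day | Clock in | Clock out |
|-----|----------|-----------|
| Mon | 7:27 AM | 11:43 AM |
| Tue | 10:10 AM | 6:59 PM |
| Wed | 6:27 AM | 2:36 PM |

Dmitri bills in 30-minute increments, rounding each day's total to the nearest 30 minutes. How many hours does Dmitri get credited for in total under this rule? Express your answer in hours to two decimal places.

21.50 hours

Mon: 7:27 AM–11:43 AM = 4 h 16 min → rounds to 4 h 30 min
Tue: 10:10 AM–6:59 PM = 8 h 49 min → rounds to 9 h 0 min
Wed: 6:27 AM–2:36 PM = 8 h 9 min → rounds to 8 h 0 min
Total credited: 21 h 30 min.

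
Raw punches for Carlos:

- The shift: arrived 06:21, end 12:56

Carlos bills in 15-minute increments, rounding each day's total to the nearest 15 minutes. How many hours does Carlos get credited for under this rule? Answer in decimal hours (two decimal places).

6.50 hours

The shift: 06:21–12:56 = 6 h 35 min → rounds to 6 h 30 min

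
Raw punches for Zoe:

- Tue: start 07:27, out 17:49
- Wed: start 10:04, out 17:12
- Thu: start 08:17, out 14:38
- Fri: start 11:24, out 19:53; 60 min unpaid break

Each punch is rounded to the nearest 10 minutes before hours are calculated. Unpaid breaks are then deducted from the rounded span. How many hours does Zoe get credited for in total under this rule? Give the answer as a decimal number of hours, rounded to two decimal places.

31.33 hours

Tue: in 07:27→07:30, out 17:49→17:50; 10 h 20 min
Wed: in 10:04→10:00, out 17:12→17:10; 7 h 10 min
Thu: in 08:17→08:20, out 14:38→14:40; 6 h 20 min
Fri: in 11:24→11:20, out 19:53→19:50; 8 h 30 min − 60 min = 7 h 30 min
Total credited: 31 h 20 min.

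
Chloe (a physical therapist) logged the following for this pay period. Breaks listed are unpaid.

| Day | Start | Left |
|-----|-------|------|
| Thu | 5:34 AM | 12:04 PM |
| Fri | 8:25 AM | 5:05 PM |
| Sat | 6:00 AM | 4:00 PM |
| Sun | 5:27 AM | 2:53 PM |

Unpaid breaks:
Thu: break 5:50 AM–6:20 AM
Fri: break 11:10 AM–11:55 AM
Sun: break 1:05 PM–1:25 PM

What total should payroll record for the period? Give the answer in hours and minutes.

Thu: 5:34 AM–12:04 PM = 6 h 30 min; less 30 min break → 6 h 0 min
Fri: 8:25 AM–5:05 PM = 8 h 40 min; less 45 min break → 7 h 55 min
Sat: 6:00 AM–4:00 PM = 10 h 0 min
Sun: 5:27 AM–2:53 PM = 9 h 26 min; less 20 min break → 9 h 6 min
Total: 6 h 0 min + 7 h 55 min + 10 h 0 min + 9 h 6 min = 33 h 1 min.

33 h 1 min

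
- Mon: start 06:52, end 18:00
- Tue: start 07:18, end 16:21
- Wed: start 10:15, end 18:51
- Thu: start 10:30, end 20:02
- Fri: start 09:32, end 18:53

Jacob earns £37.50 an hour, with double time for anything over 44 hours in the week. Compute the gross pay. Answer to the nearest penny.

£1925.00

Mon: 06:52–18:00 = 11 h 8 min
Tue: 07:18–16:21 = 9 h 3 min
Wed: 10:15–18:51 = 8 h 36 min
Thu: 10:30–20:02 = 9 h 32 min
Fri: 09:32–18:53 = 9 h 21 min
Total worked: 47 h 40 min = 2860 min.
Regular 44 h 0 min = 2640 min at £37.50/h; overtime 3 h 40 min = 220 min at £75.00/h.
Pay = (2640 × £37.50 + 220 × £75.00) ÷ 60 = £1925.00.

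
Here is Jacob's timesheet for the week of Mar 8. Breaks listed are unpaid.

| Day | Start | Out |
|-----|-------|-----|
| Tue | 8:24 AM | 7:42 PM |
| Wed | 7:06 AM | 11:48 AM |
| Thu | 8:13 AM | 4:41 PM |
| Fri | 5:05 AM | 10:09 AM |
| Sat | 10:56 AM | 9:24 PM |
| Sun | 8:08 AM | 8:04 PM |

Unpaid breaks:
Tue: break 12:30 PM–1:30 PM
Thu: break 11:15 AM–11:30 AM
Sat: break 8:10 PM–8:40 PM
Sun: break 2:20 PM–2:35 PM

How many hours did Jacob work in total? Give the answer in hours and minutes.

49 h 56 min

Tue: 8:24 AM–7:42 PM = 11 h 18 min; less 60 min break → 10 h 18 min
Wed: 7:06 AM–11:48 AM = 4 h 42 min
Thu: 8:13 AM–4:41 PM = 8 h 28 min; less 15 min break → 8 h 13 min
Fri: 5:05 AM–10:09 AM = 5 h 4 min
Sat: 10:56 AM–9:24 PM = 10 h 28 min; less 30 min break → 9 h 58 min
Sun: 8:08 AM–8:04 PM = 11 h 56 min; less 15 min break → 11 h 41 min
Total: 10 h 18 min + 4 h 42 min + 8 h 13 min + 5 h 4 min + 9 h 58 min + 11 h 41 min = 49 h 56 min.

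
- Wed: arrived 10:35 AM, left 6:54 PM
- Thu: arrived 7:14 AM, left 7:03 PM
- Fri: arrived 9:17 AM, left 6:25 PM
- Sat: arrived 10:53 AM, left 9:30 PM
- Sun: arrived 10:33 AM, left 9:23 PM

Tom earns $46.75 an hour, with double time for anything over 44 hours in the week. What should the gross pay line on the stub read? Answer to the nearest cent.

Wed: 10:35 AM–6:54 PM = 8 h 19 min
Thu: 7:14 AM–7:03 PM = 11 h 49 min
Fri: 9:17 AM–6:25 PM = 9 h 8 min
Sat: 10:53 AM–9:30 PM = 10 h 37 min
Sun: 10:33 AM–9:23 PM = 10 h 50 min
Total worked: 50 h 43 min = 3043 min.
Regular 44 h 0 min = 2640 min at $46.75/h; overtime 6 h 43 min = 403 min at $93.50/h.
Pay = (2640 × $46.75 + 403 × $93.50) ÷ 60 = $2685.01.

$2685.01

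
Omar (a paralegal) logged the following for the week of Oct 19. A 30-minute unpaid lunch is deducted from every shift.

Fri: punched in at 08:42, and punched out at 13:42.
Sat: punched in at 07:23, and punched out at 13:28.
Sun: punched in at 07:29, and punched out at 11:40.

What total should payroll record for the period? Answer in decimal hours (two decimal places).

13.77 hours

Fri: 08:42–13:42 = 5 h 0 min; less 30 min break → 4 h 30 min
Sat: 07:23–13:28 = 6 h 5 min; less 30 min break → 5 h 35 min
Sun: 07:29–11:40 = 4 h 11 min; less 30 min break → 3 h 41 min
Total: 4 h 30 min + 5 h 35 min + 3 h 41 min = 13 h 46 min.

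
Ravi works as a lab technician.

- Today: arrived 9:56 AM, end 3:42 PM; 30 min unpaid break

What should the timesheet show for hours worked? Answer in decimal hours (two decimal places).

5.27 hours

Today: 9:56 AM–3:42 PM = 5 h 46 min; less 30 min break → 5 h 16 min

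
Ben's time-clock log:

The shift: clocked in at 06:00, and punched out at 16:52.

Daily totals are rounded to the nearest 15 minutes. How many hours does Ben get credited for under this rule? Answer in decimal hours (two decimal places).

10.75 hours

The shift: 06:00–16:52 = 10 h 52 min → rounds to 10 h 45 min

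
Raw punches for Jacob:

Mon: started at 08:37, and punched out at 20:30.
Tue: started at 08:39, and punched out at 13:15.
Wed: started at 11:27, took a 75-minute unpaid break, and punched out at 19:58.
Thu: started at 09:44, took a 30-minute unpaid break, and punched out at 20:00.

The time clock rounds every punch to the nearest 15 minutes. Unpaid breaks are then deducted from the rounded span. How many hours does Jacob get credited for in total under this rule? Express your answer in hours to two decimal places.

33.50 hours

Mon: in 08:37→08:30, out 20:30→20:30; 12 h 0 min
Tue: in 08:39→08:45, out 13:15→13:15; 4 h 30 min
Wed: in 11:27→11:30, out 19:58→20:00; 8 h 30 min − 75 min = 7 h 15 min
Thu: in 09:44→09:45, out 20:00→20:00; 10 h 15 min − 30 min = 9 h 45 min
Total credited: 33 h 30 min.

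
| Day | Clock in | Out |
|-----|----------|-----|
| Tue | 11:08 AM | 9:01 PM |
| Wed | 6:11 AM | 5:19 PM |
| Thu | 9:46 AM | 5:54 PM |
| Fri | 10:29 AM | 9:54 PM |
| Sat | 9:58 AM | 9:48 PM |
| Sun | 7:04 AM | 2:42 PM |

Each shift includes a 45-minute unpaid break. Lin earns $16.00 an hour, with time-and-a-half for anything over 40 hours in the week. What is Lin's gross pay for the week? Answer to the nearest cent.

$1012.80

Tue: 11:08 AM–9:01 PM = 9 h 53 min; less 45 min break → 9 h 8 min
Wed: 6:11 AM–5:19 PM = 11 h 8 min; less 45 min break → 10 h 23 min
Thu: 9:46 AM–5:54 PM = 8 h 8 min; less 45 min break → 7 h 23 min
Fri: 10:29 AM–9:54 PM = 11 h 25 min; less 45 min break → 10 h 40 min
Sat: 9:58 AM–9:48 PM = 11 h 50 min; less 45 min break → 11 h 5 min
Sun: 7:04 AM–2:42 PM = 7 h 38 min; less 45 min break → 6 h 53 min
Total worked: 55 h 32 min = 3332 min.
Regular 40 h 0 min = 2400 min at $16.00/h; overtime 15 h 32 min = 932 min at $24.00/h.
Pay = (2400 × $16.00 + 932 × $24.00) ÷ 60 = $1012.80.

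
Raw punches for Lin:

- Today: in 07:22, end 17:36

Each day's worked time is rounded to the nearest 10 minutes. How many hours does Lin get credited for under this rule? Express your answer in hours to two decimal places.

10.17 hours

Today: 07:22–17:36 = 10 h 14 min → rounds to 10 h 10 min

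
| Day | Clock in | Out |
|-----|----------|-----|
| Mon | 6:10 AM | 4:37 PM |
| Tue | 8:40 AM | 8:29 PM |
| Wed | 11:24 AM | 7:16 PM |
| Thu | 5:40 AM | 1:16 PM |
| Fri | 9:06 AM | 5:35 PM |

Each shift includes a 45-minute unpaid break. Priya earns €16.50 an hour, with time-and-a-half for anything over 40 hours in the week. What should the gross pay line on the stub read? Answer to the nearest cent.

Mon: 6:10 AM–4:37 PM = 10 h 27 min; less 45 min break → 9 h 42 min
Tue: 8:40 AM–8:29 PM = 11 h 49 min; less 45 min break → 11 h 4 min
Wed: 11:24 AM–7:16 PM = 7 h 52 min; less 45 min break → 7 h 7 min
Thu: 5:40 AM–1:16 PM = 7 h 36 min; less 45 min break → 6 h 51 min
Fri: 9:06 AM–5:35 PM = 8 h 29 min; less 45 min break → 7 h 44 min
Total worked: 42 h 28 min = 2548 min.
Regular 40 h 0 min = 2400 min at €16.50/h; overtime 2 h 28 min = 148 min at €24.75/h.
Pay = (2400 × €16.50 + 148 × €24.75) ÷ 60 = €721.05.

€721.05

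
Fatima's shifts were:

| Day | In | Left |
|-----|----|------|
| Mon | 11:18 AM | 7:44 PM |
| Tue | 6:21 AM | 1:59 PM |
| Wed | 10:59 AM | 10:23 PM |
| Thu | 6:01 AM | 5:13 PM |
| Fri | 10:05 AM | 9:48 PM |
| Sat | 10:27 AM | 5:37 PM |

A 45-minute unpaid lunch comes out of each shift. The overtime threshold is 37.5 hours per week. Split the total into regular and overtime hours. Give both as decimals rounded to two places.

Mon: 11:18 AM–7:44 PM = 8 h 26 min; less 45 min break → 7 h 41 min
Tue: 6:21 AM–1:59 PM = 7 h 38 min; less 45 min break → 6 h 53 min
Wed: 10:59 AM–10:23 PM = 11 h 24 min; less 45 min break → 10 h 39 min
Thu: 6:01 AM–5:13 PM = 11 h 12 min; less 45 min break → 10 h 27 min
Fri: 10:05 AM–9:48 PM = 11 h 43 min; less 45 min break → 10 h 58 min
Sat: 10:27 AM–5:37 PM = 7 h 10 min; less 45 min break → 6 h 25 min
Total worked: 53 h 3 min = 53.05 h.
Threshold 37.5 h → overtime 15 h 33 min, regular 37 h 30 min.

Regular 37.50 hours, overtime 15.55 hours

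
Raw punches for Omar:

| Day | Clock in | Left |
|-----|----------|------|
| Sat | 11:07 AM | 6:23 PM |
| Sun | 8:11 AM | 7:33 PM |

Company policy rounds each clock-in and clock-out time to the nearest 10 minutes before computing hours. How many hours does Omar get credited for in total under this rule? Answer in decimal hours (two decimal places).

18.50 hours

Sat: in 11:07 AM→11:10 AM, out 6:23 PM→6:20 PM; 7 h 10 min
Sun: in 8:11 AM→8:10 AM, out 7:33 PM→7:30 PM; 11 h 20 min
Total credited: 18 h 30 min.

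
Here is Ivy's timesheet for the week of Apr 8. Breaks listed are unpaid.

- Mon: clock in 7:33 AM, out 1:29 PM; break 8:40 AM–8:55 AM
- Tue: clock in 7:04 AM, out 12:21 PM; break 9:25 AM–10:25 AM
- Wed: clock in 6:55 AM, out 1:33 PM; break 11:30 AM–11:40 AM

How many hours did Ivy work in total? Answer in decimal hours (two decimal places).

Mon: 7:33 AM–1:29 PM = 5 h 56 min; less 15 min break → 5 h 41 min
Tue: 7:04 AM–12:21 PM = 5 h 17 min; less 60 min break → 4 h 17 min
Wed: 6:55 AM–1:33 PM = 6 h 38 min; less 10 min break → 6 h 28 min
Total: 5 h 41 min + 4 h 17 min + 6 h 28 min = 16 h 26 min.

16.43 hours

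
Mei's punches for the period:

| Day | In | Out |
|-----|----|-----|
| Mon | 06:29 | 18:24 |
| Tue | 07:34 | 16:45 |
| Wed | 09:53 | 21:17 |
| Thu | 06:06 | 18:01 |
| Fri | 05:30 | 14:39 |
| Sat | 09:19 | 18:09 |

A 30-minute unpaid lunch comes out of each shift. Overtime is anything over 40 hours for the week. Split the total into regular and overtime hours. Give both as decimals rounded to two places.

Mon: 06:29–18:24 = 11 h 55 min; less 30 min break → 11 h 25 min
Tue: 07:34–16:45 = 9 h 11 min; less 30 min break → 8 h 41 min
Wed: 09:53–21:17 = 11 h 24 min; less 30 min break → 10 h 54 min
Thu: 06:06–18:01 = 11 h 55 min; less 30 min break → 11 h 25 min
Fri: 05:30–14:39 = 9 h 9 min; less 30 min break → 8 h 39 min
Sat: 09:19–18:09 = 8 h 50 min; less 30 min break → 8 h 20 min
Total worked: 59 h 24 min = 59.40 h.
Threshold 40 h → overtime 19 h 24 min, regular 40 h 0 min.

Regular 40.00 hours, overtime 19.40 hours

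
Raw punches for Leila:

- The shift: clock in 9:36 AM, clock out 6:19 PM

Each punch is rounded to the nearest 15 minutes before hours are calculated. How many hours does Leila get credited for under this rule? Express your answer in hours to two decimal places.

The shift: in 9:36 AM→9:30 AM, out 6:19 PM→6:15 PM; 8 h 45 min

8.75 hours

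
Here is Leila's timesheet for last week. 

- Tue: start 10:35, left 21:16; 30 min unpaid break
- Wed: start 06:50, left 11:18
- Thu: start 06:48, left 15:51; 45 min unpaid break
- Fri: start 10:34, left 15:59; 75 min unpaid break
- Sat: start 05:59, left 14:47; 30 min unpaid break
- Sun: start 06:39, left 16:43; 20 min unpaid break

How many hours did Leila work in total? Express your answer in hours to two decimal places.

Tue: 10:35–21:16 = 10 h 41 min; less 30 min break → 10 h 11 min
Wed: 06:50–11:18 = 4 h 28 min
Thu: 06:48–15:51 = 9 h 3 min; less 45 min break → 8 h 18 min
Fri: 10:34–15:59 = 5 h 25 min; less 75 min break → 4 h 10 min
Sat: 05:59–14:47 = 8 h 48 min; less 30 min break → 8 h 18 min
Sun: 06:39–16:43 = 10 h 4 min; less 20 min break → 9 h 44 min
Total: 10 h 11 min + 4 h 28 min + 8 h 18 min + 4 h 10 min + 8 h 18 min + 9 h 44 min = 45 h 9 min.

45.15 hours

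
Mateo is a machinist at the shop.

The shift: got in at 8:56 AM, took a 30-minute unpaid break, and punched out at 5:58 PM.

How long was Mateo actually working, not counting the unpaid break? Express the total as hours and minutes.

The shift: 8:56 AM–5:58 PM = 9 h 2 min; less 30 min break → 8 h 32 min

8 h 32 min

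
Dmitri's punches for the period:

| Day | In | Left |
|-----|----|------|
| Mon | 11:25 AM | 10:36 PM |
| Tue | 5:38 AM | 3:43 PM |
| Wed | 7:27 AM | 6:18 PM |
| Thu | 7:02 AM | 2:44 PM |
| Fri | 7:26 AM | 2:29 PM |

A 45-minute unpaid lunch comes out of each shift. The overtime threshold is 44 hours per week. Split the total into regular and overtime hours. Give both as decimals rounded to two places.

Mon: 11:25 AM–10:36 PM = 11 h 11 min; less 45 min break → 10 h 26 min
Tue: 5:38 AM–3:43 PM = 10 h 5 min; less 45 min break → 9 h 20 min
Wed: 7:27 AM–6:18 PM = 10 h 51 min; less 45 min break → 10 h 6 min
Thu: 7:02 AM–2:44 PM = 7 h 42 min; less 45 min break → 6 h 57 min
Fri: 7:26 AM–2:29 PM = 7 h 3 min; less 45 min break → 6 h 18 min
Total worked: 43 h 7 min = 43.12 h.
Threshold 44 h → overtime 0 h 0 min, regular 43 h 7 min.

Regular 43.12 hours, overtime 0.00 hours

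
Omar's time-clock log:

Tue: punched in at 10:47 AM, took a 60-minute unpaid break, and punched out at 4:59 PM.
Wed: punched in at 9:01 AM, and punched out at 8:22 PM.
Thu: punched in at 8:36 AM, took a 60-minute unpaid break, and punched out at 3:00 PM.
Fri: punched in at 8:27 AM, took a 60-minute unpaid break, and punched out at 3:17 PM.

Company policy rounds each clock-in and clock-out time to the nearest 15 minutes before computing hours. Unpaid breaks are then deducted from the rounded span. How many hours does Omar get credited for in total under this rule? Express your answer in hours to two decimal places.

Tue: in 10:47 AM→10:45 AM, out 4:59 PM→5:00 PM; 6 h 15 min − 60 min = 5 h 15 min
Wed: in 9:01 AM→9:00 AM, out 8:22 PM→8:15 PM; 11 h 15 min
Thu: in 8:36 AM→8:30 AM, out 3:00 PM→3:00 PM; 6 h 30 min − 60 min = 5 h 30 min
Fri: in 8:27 AM→8:30 AM, out 3:17 PM→3:15 PM; 6 h 45 min − 60 min = 5 h 45 min
Total credited: 27 h 45 min.

27.75 hours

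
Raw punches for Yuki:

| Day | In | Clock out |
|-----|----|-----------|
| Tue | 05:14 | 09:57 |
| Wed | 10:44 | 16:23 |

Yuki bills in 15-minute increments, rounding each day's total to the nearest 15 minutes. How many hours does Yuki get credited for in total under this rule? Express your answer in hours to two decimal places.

Tue: 05:14–09:57 = 4 h 43 min → rounds to 4 h 45 min
Wed: 10:44–16:23 = 5 h 39 min → rounds to 5 h 45 min
Total credited: 10 h 30 min.

10.50 hours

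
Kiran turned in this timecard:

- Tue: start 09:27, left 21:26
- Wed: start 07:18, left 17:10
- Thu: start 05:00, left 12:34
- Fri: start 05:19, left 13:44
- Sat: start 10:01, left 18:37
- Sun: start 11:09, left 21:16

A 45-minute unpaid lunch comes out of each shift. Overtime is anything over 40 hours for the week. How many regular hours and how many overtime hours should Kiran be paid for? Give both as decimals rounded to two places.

Regular 40.00 hours, overtime 12.05 hours

Tue: 09:27–21:26 = 11 h 59 min; less 45 min break → 11 h 14 min
Wed: 07:18–17:10 = 9 h 52 min; less 45 min break → 9 h 7 min
Thu: 05:00–12:34 = 7 h 34 min; less 45 min break → 6 h 49 min
Fri: 05:19–13:44 = 8 h 25 min; less 45 min break → 7 h 40 min
Sat: 10:01–18:37 = 8 h 36 min; less 45 min break → 7 h 51 min
Sun: 11:09–21:16 = 10 h 7 min; less 45 min break → 9 h 22 min
Total worked: 52 h 3 min = 52.05 h.
Threshold 40 h → overtime 12 h 3 min, regular 40 h 0 min.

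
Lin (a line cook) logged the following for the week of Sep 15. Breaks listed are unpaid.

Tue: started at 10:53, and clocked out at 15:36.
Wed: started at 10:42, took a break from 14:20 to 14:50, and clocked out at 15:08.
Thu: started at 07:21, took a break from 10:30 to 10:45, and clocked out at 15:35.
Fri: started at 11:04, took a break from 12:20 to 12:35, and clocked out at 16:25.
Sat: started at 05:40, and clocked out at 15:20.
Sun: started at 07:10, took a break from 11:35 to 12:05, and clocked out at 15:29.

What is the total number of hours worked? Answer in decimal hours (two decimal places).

Tue: 10:53–15:36 = 4 h 43 min
Wed: 10:42–15:08 = 4 h 26 min; less 30 min break → 3 h 56 min
Thu: 07:21–15:35 = 8 h 14 min; less 15 min break → 7 h 59 min
Fri: 11:04–16:25 = 5 h 21 min; less 15 min break → 5 h 6 min
Sat: 05:40–15:20 = 9 h 40 min
Sun: 07:10–15:29 = 8 h 19 min; less 30 min break → 7 h 49 min
Total: 4 h 43 min + 3 h 56 min + 7 h 59 min + 5 h 6 min + 9 h 40 min + 7 h 49 min = 39 h 13 min.

39.22 hours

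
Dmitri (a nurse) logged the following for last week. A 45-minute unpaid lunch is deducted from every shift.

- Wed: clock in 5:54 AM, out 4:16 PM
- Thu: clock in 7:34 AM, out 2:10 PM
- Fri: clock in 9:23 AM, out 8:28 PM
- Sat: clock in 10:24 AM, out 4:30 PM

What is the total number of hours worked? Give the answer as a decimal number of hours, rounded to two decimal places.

Wed: 5:54 AM–4:16 PM = 10 h 22 min; less 45 min break → 9 h 37 min
Thu: 7:34 AM–2:10 PM = 6 h 36 min; less 45 min break → 5 h 51 min
Fri: 9:23 AM–8:28 PM = 11 h 5 min; less 45 min break → 10 h 20 min
Sat: 10:24 AM–4:30 PM = 6 h 6 min; less 45 min break → 5 h 21 min
Total: 9 h 37 min + 5 h 51 min + 10 h 20 min + 5 h 21 min = 31 h 9 min.

31.15 hours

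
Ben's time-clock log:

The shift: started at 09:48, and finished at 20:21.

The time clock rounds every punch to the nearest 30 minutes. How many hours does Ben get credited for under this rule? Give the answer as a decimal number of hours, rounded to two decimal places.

10.50 hours

The shift: in 09:48→10:00, out 20:21→20:30; 10 h 30 min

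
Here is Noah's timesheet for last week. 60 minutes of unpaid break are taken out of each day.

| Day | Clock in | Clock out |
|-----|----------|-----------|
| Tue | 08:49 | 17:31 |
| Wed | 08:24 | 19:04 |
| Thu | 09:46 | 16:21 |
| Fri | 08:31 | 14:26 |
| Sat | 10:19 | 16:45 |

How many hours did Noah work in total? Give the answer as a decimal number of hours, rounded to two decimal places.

Tue: 08:49–17:31 = 8 h 42 min; less 60 min break → 7 h 42 min
Wed: 08:24–19:04 = 10 h 40 min; less 60 min break → 9 h 40 min
Thu: 09:46–16:21 = 6 h 35 min; less 60 min break → 5 h 35 min
Fri: 08:31–14:26 = 5 h 55 min; less 60 min break → 4 h 55 min
Sat: 10:19–16:45 = 6 h 26 min; less 60 min break → 5 h 26 min
Total: 7 h 42 min + 9 h 40 min + 5 h 35 min + 4 h 55 min + 5 h 26 min = 33 h 18 min.

33.30 hours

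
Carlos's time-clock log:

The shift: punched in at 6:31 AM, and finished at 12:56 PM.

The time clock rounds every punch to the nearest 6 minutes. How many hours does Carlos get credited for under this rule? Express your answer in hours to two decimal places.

6.40 hours

The shift: in 6:31 AM→6:30 AM, out 12:56 PM→12:54 PM; 6 h 24 min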